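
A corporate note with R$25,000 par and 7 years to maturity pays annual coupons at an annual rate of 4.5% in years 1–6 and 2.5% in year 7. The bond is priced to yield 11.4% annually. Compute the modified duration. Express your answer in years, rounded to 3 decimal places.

Periodic yield y = 0.114. First find Macaulay duration:
  t   CF        PV=CF/(1+0.114)^t    t·PV
  1     1,125.00     1,009.8743     1,009.8743
  2     1,125.00       906.5299     1,813.0598
  3     1,125.00       813.7611     2,441.2834
  4     1,125.00       730.4858     2,921.9431
  5     1,125.00       655.7323     3,278.6614
  6     1,125.00       588.6286     3,531.7717
  7    25,625.00    12,035.5943    84,249.1598
  Σ                 16,740.6063    99,245.7536
P = 16,740.6063; Macaulay duration = 99,245.7536 / 16,740.6063 = 5.92844 years.
Modified duration = D_Mac / (1 + y) = 5.92844 / 1.114 = 5.32176 years.

5.322 years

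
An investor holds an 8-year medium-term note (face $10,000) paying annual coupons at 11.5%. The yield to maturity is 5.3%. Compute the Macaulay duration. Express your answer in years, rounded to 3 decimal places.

Periodic yield y = 0.053. Discount each cash flow and weight by its year:
  t   CF        PV=CF/(1+0.053)^t    t·PV
  1     1,150.00     1,092.1178     1,092.1178
  2     1,150.00     1,037.1489     2,074.2977
  3     1,150.00       984.9467     2,954.8401
  4     1,150.00       935.3720     3,741.4879
  5     1,150.00       888.2925     4,441.4624
  6     1,150.00       843.5826     5,061.4956
  7     1,150.00       801.1231     5,607.8615
  8    11,150.00     7,376.4584    59,011.6673
  Σ                 13,959.0419    83,985.2303
Price P = Σ PV = 13,959.0419.
Macaulay duration = Σ(t·PV) / P = 83,985.2303 / 13,959.0419 = 6.01655 years.

6.017 years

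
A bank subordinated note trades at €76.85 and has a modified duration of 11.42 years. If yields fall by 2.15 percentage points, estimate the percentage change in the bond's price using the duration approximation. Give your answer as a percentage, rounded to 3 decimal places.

+24.553%

Duration approximation: ΔP/P ≈ -D_mod · Δy = -11.42 × (-0.0215) = +0.245530.
As a percentage: +24.5530%.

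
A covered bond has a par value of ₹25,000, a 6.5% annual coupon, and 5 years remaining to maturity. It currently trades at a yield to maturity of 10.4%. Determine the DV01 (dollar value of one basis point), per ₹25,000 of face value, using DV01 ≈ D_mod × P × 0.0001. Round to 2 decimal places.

Periodic yield y = 0.104.
  t   CF        PV=CF/(1+0.104)^t    t·PV
  1     1,625.00     1,471.9203     1,471.9203
  2     1,625.00     1,333.2611     2,666.5223
  3     1,625.00     1,207.6641     3,622.9922
  4     1,625.00     1,093.8986     4,375.5945
  5    26,625.00    16,234.6993    81,173.4966
  Σ                 21,341.4434    93,310.5258
P = 21,341.4434; D_Mac = 4.37227 yrs; D_mod = 3.96039 yrs.
DV01 ≈ 3.96039 × 21,341.4434 × 0.0001 = 8.452040.

₹8.45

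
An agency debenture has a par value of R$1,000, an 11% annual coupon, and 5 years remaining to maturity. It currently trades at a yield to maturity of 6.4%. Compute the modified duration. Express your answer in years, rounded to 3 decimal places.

3.931 years

Periodic yield y = 0.064. First find Macaulay duration:
  t   CF        PV=CF/(1+0.064)^t    t·PV
  1       110.00       103.3835       103.3835
  2       110.00        97.1649       194.3298
  3       110.00        91.3204       273.9612
  4       110.00        85.8274       343.3098
  5     1,110.00       813.9821     4,069.9104
  Σ                  1,191.6783     4,984.8946
P = 1,191.6783; Macaulay duration = 4,984.8946 / 1,191.6783 = 4.18309 years.
Modified duration = D_Mac / (1 + y) = 4.18309 / 1.064 = 3.93147 years.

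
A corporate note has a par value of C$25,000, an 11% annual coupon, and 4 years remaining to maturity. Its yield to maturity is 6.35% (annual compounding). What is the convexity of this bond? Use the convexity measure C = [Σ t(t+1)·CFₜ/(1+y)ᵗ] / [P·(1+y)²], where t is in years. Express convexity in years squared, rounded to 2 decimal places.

14.67

With y = 0.0635:
  t   CF        PV=CF/(1+0.0635)^t    t·PV        t(t+1)·PV
  1     2,750.00     2,585.8016     2,585.8016       5,171.6032
  2     2,750.00     2,431.4072     4,862.8145      14,588.4434
  3     2,750.00     2,286.2315     6,858.6946      27,434.7784
  4    27,750.00    21,692.6700    86,770.6802     433,853.4009
  Σ                 28,996.1104   101,077.9909     481,048.2260
P = 28,996.1104.
Convexity = Σ t(t+1)·PV / [P·(1+y)²] = 481,048.2260 / (28,996.1104 × 1.131032) = 14.66810.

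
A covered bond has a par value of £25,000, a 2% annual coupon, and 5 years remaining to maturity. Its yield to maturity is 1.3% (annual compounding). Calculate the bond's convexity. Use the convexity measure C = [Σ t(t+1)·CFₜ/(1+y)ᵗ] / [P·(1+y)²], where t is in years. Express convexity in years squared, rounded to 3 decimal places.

With y = 0.013:
  t   CF        PV=CF/(1+0.013)^t    t·PV        t(t+1)·PV
  1       500.00       493.5834       493.5834         987.1668
  2       500.00       487.2492       974.4984       2,923.4951
  3       500.00       480.9962     1,442.9887       5,771.9547
  4       500.00       474.8235     1,899.2941       9,496.4704
  5    25,500.00    23,905.2315   119,526.1575     717,156.9447
  Σ                 25,841.8838   124,336.5220     736,336.0317
P = 25,841.8838.
Convexity = Σ t(t+1)·PV / [P·(1+y)²] = 736,336.0317 / (25,841.8838 × 1.026169) = 27.76726.

27.767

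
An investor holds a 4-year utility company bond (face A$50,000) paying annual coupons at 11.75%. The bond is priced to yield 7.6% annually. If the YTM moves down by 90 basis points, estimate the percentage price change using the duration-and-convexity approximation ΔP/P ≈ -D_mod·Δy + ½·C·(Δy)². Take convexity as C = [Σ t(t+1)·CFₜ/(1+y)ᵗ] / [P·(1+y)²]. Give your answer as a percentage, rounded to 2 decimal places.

+2.94%

With y = 0.076:
  t   CF        PV=CF/(1+0.076)^t    t·PV        t(t+1)·PV
  1     5,875.00     5,460.0372     5,460.0372      10,920.0743
  2     5,875.00     5,074.3840    10,148.7680      30,446.3039
  3     5,875.00     4,715.9703    14,147.9108      56,591.6430
  4    55,875.00    41,683.9101   166,735.6405     833,678.2025
  Σ                 56,934.3015   196,492.3564     931,636.2238
P = 56,934.3015; D_Mac = 3.45121 yrs; D_mod = 3.20745 yrs; C = 14.13344.
Duration effect: -3.20745 × (-0.009) = +0.028867
Convexity effect: 0.5 × 14.13344 × (-0.009)² = +0.0005724
ΔP/P ≈ +0.028867 + 0.0005724 = +0.029439 = +2.9439%.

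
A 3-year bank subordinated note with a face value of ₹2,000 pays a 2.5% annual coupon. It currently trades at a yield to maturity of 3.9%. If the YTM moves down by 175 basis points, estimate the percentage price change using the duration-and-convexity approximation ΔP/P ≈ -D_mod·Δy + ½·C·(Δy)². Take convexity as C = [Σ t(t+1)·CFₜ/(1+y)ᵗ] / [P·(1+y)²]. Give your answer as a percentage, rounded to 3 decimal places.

With y = 0.039:
  t   CF        PV=CF/(1+0.039)^t    t·PV        t(t+1)·PV
  1        50.00        48.1232        48.1232          96.2464
  2        50.00        46.3168        92.6337         277.9010
  3     2,050.00     1,827.7097     5,483.1291      21,932.5165
  Σ                  1,922.1497     5,623.8860      22,306.6639
P = 1,922.1497; D_Mac = 2.92583 yrs; D_mod = 2.81601 yrs; C = 10.75019.
Duration effect: -2.81601 × (-0.0175) = +0.049280
Convexity effect: 0.5 × 10.75019 × (-0.0175)² = +0.0016461
ΔP/P ≈ +0.049280 + 0.0016461 = +0.050926 = +5.0926%.

+5.093%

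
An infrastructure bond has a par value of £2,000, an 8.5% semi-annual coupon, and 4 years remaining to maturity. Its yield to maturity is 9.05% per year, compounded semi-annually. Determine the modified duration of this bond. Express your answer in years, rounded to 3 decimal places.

3.318 years

Periodic yield y = 0.04525. First find Macaulay duration:
  t   CF        PV=CF/(1+0.04525)^t    t·PV
  1        85.00        81.3203        81.3203
  2        85.00        77.7998       155.5996
  3        85.00        74.4318       223.2953
  4        85.00        71.2095       284.8382
  5        85.00        68.1268       340.6340
  6        85.00        65.1775       391.0652
  7        85.00        62.3559       436.4914
  8     2,085.00     1,463.3380    11,706.7040
  Σ                  1,963.7597    13,619.9480
P = 1,963.7597; Macaulay duration = 13,619.9480 / 1,963.7597 = 6.93565 half-year periods = 3.46782 years.
Modified duration = D_Mac / (1 + y) = 3.46782 / 1.04525 = 3.31770 years.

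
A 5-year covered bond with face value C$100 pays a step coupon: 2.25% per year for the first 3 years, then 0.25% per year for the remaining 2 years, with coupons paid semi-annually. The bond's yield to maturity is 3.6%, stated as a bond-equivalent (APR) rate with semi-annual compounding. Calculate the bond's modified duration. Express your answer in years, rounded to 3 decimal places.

Periodic yield y = 0.018. First find Macaulay duration:
  t   CF        PV=CF/(1+0.018)^t    t·PV
  1        1.125         1.1051         1.1051
  2        1.125         1.0856         2.1711
  3        1.125         1.0664         3.1991
  4        1.125         1.0475         4.1901
  5        1.125         1.0290         5.1450
  6        1.125         1.0108         6.0648
  7        0.125         0.1103         0.7723
  8        0.125         0.1084         0.8670
  9        0.125         0.1065         0.9581
  10     100.125        83.7654       837.6542
  Σ                     90.4349       862.1268
P = 90.4349; Macaulay duration = 862.1268 / 90.4349 = 9.53312 half-year periods = 4.76656 years.
Modified duration = D_Mac / (1 + y) = 4.76656 / 1.018 = 4.68228 years.

4.682 years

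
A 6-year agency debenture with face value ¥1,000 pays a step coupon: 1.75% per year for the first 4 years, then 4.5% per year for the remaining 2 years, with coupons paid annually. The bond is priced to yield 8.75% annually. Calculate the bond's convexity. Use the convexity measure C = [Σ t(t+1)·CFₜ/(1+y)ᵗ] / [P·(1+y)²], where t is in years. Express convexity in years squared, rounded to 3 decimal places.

With y = 0.0875:
  t   CF        PV=CF/(1+0.0875)^t    t·PV        t(t+1)·PV
  1        17.50        16.0920        16.0920          32.1839
  2        17.50        14.7972        29.5944          88.7832
  3        17.50        13.6066        40.8199         163.2794
  4        17.50        12.5118        50.0473         250.2367
  5        45.00        29.5846       147.9232         887.5390
  6     1,045.00       631.7434     3,790.4603      26,533.2218
  Σ                    718.3356     4,074.9370      27,955.2440
P = 718.3356.
Convexity = Σ t(t+1)·PV / [P·(1+y)²] = 27,955.2440 / (718.3356 × 1.182656) = 32.90617.

32.906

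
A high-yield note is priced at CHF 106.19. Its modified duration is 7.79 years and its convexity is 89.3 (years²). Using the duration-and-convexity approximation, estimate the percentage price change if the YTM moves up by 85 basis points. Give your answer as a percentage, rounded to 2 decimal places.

Duration effect: -D_mod·Δy = -7.79 × (+0.0085) = -0.066215
Convexity effect: ½·C·(Δy)² = 0.5 × 89.3 × (0.0085)² = +0.0032259625
ΔP/P ≈ -0.066215 + 0.0032259625 = -0.0629890375
= -6.29890375%.

-6.30%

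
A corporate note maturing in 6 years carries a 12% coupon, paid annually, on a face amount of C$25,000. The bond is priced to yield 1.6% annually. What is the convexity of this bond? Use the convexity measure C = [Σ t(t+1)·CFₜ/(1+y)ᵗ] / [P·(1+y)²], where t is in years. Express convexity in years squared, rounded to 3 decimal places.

30.851

With y = 0.016:
  t   CF        PV=CF/(1+0.016)^t    t·PV        t(t+1)·PV
  1     3,000.00     2,952.7559     2,952.7559       5,905.5118
  2     3,000.00     2,906.2558     5,812.5116      17,437.5349
  3     3,000.00     2,860.4880     8,581.4640      34,325.8561
  4     3,000.00     2,815.4409    11,261.7638      56,308.8190
  5     3,000.00     2,771.1033    13,855.5165      83,133.0989
  6    28,000.00    25,456.3295   152,737.9770   1,069,165.8388
  Σ                 39,762.3735   195,201.9888   1,266,276.6594
P = 39,762.3735.
Convexity = Σ t(t+1)·PV / [P·(1+y)²] = 1,266,276.6594 / (39,762.3735 × 1.032256) = 30.85097.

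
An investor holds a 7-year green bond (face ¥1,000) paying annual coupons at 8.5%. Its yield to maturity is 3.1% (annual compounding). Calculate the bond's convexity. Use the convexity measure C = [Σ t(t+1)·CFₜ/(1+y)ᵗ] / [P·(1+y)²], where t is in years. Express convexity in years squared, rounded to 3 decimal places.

40.381

With y = 0.031:
  t   CF        PV=CF/(1+0.031)^t    t·PV        t(t+1)·PV
  1        85.00        82.4442        82.4442         164.8885
  2        85.00        79.9653       159.9306         479.7918
  3        85.00        77.5609       232.6827         930.7310
  4        85.00        75.2288       300.9153       1,504.5765
  5        85.00        72.9669       364.8343       2,189.0055
  6        85.00        70.7729       424.6373       2,972.4614
  7     1,085.00       876.2319     6,133.6236      49,068.9888
  Σ                  1,335.1710     7,699.0681      57,310.4434
P = 1,335.1710.
Convexity = Σ t(t+1)·PV / [P·(1+y)²] = 57,310.4434 / (1,335.1710 × 1.062961) = 40.38123.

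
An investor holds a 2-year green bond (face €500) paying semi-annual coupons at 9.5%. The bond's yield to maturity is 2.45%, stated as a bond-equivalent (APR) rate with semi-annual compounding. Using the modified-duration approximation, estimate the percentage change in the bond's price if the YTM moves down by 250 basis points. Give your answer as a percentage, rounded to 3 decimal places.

+4.636%

Periodic yield y = 0.01225. Modified duration first:
  t   CF        PV=CF/(1+0.01225)^t    t·PV
  1        23.75        23.4626        23.4626
  2        23.75        23.1786        46.3573
  3        23.75        22.8981        68.6944
  4       523.75       498.8534     1,995.4134
  Σ                    568.3927     2,133.9277
P = 568.3927; D_Mac = 3.75432 half-year periods = 1.87716 yrs; D_mod = 1.87716/(1+0.01225) = 1.85444 yrs.
ΔP/P ≈ -D_mod · Δy = -1.85444 × (-0.025) = +0.046361 = +4.6361%.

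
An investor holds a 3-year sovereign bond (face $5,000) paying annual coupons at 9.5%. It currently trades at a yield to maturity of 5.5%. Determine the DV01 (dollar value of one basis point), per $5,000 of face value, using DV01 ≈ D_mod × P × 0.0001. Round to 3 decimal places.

Periodic yield y = 0.055.
  t   CF        PV=CF/(1+0.055)^t    t·PV
  1       475.00       450.2370       450.2370
  2       475.00       426.7649       853.5298
  3     5,475.00     4,662.5848    13,987.7544
  Σ                  5,539.5867    15,291.5212
P = 5,539.5867; D_Mac = 2.76041 yrs; D_mod = 2.61650 yrs.
DV01 ≈ 2.61650 × 5,539.5867 × 0.0001 = 1.449433.

$1.449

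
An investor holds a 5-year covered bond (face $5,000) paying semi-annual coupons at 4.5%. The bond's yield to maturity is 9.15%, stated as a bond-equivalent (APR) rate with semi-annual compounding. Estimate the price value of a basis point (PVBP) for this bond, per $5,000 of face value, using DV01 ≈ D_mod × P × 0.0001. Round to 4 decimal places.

$1.7460

Periodic yield y = 0.04575.
  t   CF        PV=CF/(1+0.04575)^t    t·PV
  1       112.50       107.5783       107.5783
  2       112.50       102.8719       205.7438
  3       112.50        98.3714       295.1142
  4       112.50        94.0678       376.2712
  5       112.50        89.9525       449.7624
  6       112.50        86.0172       516.1032
  7       112.50        82.2541       575.7785
  8       112.50        78.6556       629.2446
  9       112.50        75.2145       676.9306
  10    5,112.50     3,268.5459    32,685.4590
  Σ                  4,083.5292    36,517.9860
P = 4,083.5292; D_Mac = 8.94275 half-year periods = 4.47138 yrs; D_mod = 4.27576 yrs.
DV01 ≈ 4.27576 × 4,083.5292 × 0.0001 = 1.746019.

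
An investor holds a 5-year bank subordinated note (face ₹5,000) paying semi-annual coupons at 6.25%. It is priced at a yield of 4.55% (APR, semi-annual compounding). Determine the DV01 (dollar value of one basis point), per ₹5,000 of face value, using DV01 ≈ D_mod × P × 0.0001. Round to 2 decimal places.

₹2.31

Periodic yield y = 0.02275.
  t   CF        PV=CF/(1+0.02275)^t    t·PV
  1       156.25       152.7744       152.7744
  2       156.25       149.3761       298.7522
  3       156.25       146.0534       438.1601
  4       156.25       142.8046       571.2182
  5       156.25       139.6280       698.1401
  6       156.25       136.5221       819.1329
  7       156.25       133.4854       934.3975
  8       156.25       130.5161     1,044.1289
  9       156.25       127.6129     1,148.5162
  10    5,156.25     4,117.5519    41,175.5192
  Σ                  5,376.3248    47,280.7396
P = 5,376.3248; D_Mac = 8.79425 half-year periods = 4.39712 yrs; D_mod = 4.29932 yrs.
DV01 ≈ 4.29932 × 5,376.3248 × 0.0001 = 2.311451.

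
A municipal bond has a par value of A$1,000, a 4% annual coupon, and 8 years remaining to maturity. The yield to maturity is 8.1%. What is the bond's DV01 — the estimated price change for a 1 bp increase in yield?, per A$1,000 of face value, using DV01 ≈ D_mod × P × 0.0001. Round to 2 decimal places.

A$0.48

Periodic yield y = 0.081.
  t   CF        PV=CF/(1+0.081)^t    t·PV
  1        40.00        37.0028        37.0028
  2        40.00        34.2301        68.4603
  3        40.00        31.6652        94.9957
  4        40.00        29.2926       117.1702
  5        40.00        27.0976       135.4882
  6        40.00        25.0672       150.4032
  7        40.00        23.1889       162.3223
  8     1,040.00       557.7349     4,461.8789
  Σ                    765.2793     5,227.7216
P = 765.2793; D_Mac = 6.83113 yrs; D_mod = 6.31927 yrs.
DV01 ≈ 6.31927 × 765.2793 × 0.0001 = 0.483601.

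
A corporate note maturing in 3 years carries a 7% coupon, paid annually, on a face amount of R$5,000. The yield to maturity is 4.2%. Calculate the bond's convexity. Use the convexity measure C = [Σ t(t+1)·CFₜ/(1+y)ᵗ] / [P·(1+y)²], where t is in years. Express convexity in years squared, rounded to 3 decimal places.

10.147

With y = 0.042:
  t   CF        PV=CF/(1+0.042)^t    t·PV        t(t+1)·PV
  1       350.00       335.8925       335.8925         671.7850
  2       350.00       322.3537       644.7073       1,934.1220
  3     5,350.00     4,728.7965    14,186.3895      56,745.5580
  Σ                  5,387.0427    15,166.9893      59,351.4650
P = 5,387.0427.
Convexity = Σ t(t+1)·PV / [P·(1+y)²] = 59,351.4650 / (5,387.0427 × 1.085764) = 10.14719.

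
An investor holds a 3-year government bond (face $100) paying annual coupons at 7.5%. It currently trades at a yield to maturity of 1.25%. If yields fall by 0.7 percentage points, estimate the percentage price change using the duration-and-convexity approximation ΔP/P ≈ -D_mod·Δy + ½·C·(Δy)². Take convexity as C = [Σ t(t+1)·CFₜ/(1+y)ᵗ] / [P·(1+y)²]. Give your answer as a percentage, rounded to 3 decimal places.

+1.971%

With y = 0.0125:
  t   CF        PV=CF/(1+0.0125)^t    t·PV        t(t+1)·PV
  1         7.50         7.4074         7.4074          14.8148
  2         7.50         7.3160        14.6319          43.8957
  3       107.50       103.5675       310.7024       1,242.8096
  Σ                    118.2908       332.7417       1,301.5202
P = 118.2908; D_Mac = 2.81291 yrs; D_mod = 2.77818 yrs; C = 10.73272.
Duration effect: -2.77818 × (-0.007) = +0.019447
Convexity effect: 0.5 × 10.73272 × (-0.007)² = +0.0002630
ΔP/P ≈ +0.019447 + 0.0002630 = +0.019710 = +1.9710%.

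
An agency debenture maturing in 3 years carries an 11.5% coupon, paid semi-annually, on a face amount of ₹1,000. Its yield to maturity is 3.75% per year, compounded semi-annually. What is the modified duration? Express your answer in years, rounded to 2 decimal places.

2.61 years

Periodic yield y = 0.01875. First find Macaulay duration:
  t   CF        PV=CF/(1+0.01875)^t    t·PV
  1        57.50        56.4417        56.4417
  2        57.50        55.4029       110.8058
  3        57.50        54.3832       163.1497
  4        57.50        53.3823       213.5292
  5        57.50        52.3998       261.9991
  6     1,057.50       945.9641     5,675.7845
  Σ                  1,217.9741     6,481.7100
P = 1,217.9741; Macaulay duration = 6,481.7100 / 1,217.9741 = 5.32171 half-year periods = 2.66086 years.
Modified duration = D_Mac / (1 + y) = 2.66086 / 1.01875 = 2.61188 years.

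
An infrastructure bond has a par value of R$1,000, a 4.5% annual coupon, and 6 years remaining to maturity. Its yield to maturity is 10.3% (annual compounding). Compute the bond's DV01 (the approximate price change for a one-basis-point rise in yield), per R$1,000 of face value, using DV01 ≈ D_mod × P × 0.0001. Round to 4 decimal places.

R$0.3587

Periodic yield y = 0.103.
  t   CF        PV=CF/(1+0.103)^t    t·PV
  1        45.00        40.7978        40.7978
  2        45.00        36.9881        73.9761
  3        45.00        33.5340       100.6021
  4        45.00        30.4026       121.6103
  5        45.00        27.5635       137.8177
  6     1,045.00       580.3142     3,481.8853
  Σ                    749.6003     3,956.6894
P = 749.6003; D_Mac = 5.27840 yrs; D_mod = 4.78549 yrs.
DV01 ≈ 4.78549 × 749.6003 × 0.0001 = 0.358721.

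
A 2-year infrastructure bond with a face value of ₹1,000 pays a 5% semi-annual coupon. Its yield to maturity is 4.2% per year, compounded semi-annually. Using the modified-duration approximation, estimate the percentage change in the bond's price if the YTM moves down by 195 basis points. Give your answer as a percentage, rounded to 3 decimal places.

Periodic yield y = 0.021. Modified duration first:
  t   CF        PV=CF/(1+0.021)^t    t·PV
  1        25.00        24.4858        24.4858
  2        25.00        23.9822        47.9643
  3        25.00        23.4889        70.4667
  4     1,025.00       943.2371     3,772.9486
  Σ                  1,015.1940     3,915.8655
P = 1,015.1940; D_Mac = 3.85726 half-year periods = 1.92863 yrs; D_mod = 1.92863/(1+0.021) = 1.88896 yrs.
ΔP/P ≈ -D_mod · Δy = -1.88896 × (-0.0195) = +0.036835 = +3.6835%.

+3.683%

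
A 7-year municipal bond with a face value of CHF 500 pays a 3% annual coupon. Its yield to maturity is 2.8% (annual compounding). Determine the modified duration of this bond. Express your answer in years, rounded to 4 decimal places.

6.2466 years

Periodic yield y = 0.028. First find Macaulay duration:
  t   CF        PV=CF/(1+0.028)^t    t·PV
  1        15.00        14.5914        14.5914
  2        15.00        14.1940        28.3880
  3        15.00        13.8074        41.4222
  4        15.00        13.4313        53.7253
  5        15.00        13.0655        65.3274
  6        15.00        12.7096        76.2577
  7       515.00       424.4782     2,971.3476
  Σ                    506.2775     3,251.0598
P = 506.2775; Macaulay duration = 3,251.0598 / 506.2775 = 6.42150 years.
Modified duration = D_Mac / (1 + y) = 6.42150 / 1.028 = 6.24659 years.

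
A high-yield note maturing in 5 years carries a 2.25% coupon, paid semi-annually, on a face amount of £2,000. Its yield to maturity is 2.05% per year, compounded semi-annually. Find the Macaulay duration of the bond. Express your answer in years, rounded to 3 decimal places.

4.758 years

Periodic yield y = 0.01025. Discount each cash flow and weight by its period:
  t   CF        PV=CF/(1+0.01025)^t    t·PV
  1        22.50        22.2717        22.2717
  2        22.50        22.0457        44.0915
  3        22.50        21.8221        65.4662
  4        22.50        21.6007        86.4027
  5        22.50        21.3815       106.9075
  6        22.50        21.1646       126.9874
  7        22.50        20.9498       146.6488
  8        22.50        20.7373       165.8982
  9        22.50        20.5269       184.7419
  10    2,022.50     1,826.4170    18,264.1699
  Σ                  2,018.9172    19,213.5858
Price P = Σ PV = 2,018.9172.
Macaulay duration = Σ(t·PV) / P = 19,213.5858 / 2,018.9172 = 9.51678 half-year periods.
In years: 9.51678 / 2 = 4.75839 years.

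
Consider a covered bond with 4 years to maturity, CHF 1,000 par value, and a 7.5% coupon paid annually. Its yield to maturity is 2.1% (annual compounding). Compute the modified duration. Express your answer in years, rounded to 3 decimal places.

3.564 years

Periodic yield y = 0.021. First find Macaulay duration:
  t   CF        PV=CF/(1+0.021)^t    t·PV
  1        75.00        73.4574        73.4574
  2        75.00        71.9465       143.8930
  3        75.00        70.4667       211.4002
  4     1,075.00       989.2487     3,956.9949
  Σ                  1,205.1193     4,385.7455
P = 1,205.1193; Macaulay duration = 4,385.7455 / 1,205.1193 = 3.63926 years.
Modified duration = D_Mac / (1 + y) = 3.63926 / 1.021 = 3.56441 years.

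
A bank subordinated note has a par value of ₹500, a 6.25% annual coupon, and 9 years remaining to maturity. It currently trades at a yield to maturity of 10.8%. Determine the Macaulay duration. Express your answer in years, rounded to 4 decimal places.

6.8150 years

Periodic yield y = 0.108. Discount each cash flow and weight by its year:
  t   CF        PV=CF/(1+0.108)^t    t·PV
  1        31.25        28.2040        28.2040
  2        31.25        25.4548        50.9097
  3        31.25        22.9737        68.9211
  4        31.25        20.7344        82.9375
  5        31.25        18.7133        93.5667
  6        31.25        16.8893       101.3358
  7        31.25        15.2430       106.7013
  8        31.25        13.7573       110.0581
  9       531.25       211.0771     1,899.6938
  Σ                    373.0469     2,542.3279
Price P = Σ PV = 373.0469.
Macaulay duration = Σ(t·PV) / P = 2,542.3279 / 373.0469 = 6.81504 years.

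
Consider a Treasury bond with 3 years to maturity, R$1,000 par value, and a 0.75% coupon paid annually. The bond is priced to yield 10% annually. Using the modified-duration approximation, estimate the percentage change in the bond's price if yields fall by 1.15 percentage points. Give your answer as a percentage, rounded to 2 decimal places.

+3.11%

Periodic yield y = 0.1. Modified duration first:
  t   CF        PV=CF/(1+0.1)^t    t·PV
  1         7.50         6.8182         6.8182
  2         7.50         6.1983        12.3967
  3     1,007.50       756.9497     2,270.8490
  Σ                    769.9662     2,290.0639
P = 769.9662; D_Mac = 2.97424 yrs; D_mod = 2.97424/(1+0.1) = 2.70385 yrs.
ΔP/P ≈ -D_mod · Δy = -2.70385 × (-0.0115) = +0.031094 = +3.1094%.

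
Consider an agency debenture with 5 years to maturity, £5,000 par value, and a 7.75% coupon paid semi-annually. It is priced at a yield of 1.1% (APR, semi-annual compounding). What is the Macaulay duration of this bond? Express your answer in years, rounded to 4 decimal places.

Periodic yield y = 0.0055. Discount each cash flow and weight by its period:
  t   CF        PV=CF/(1+0.0055)^t    t·PV
  1       193.75       192.6902       192.6902
  2       193.75       191.6362       383.2724
  3       193.75       190.5880       571.7639
  4       193.75       189.5455       758.1819
  5       193.75       188.5087       942.5434
  6       193.75       187.4775     1,124.8653
  7       193.75       186.4521     1,305.1644
  8       193.75       185.4322     1,483.4575
  9       193.75       184.4179     1,659.7610
  10    5,193.75     4,916.5481    49,165.4809
  Σ                  6,613.2963    57,587.1808
Price P = Σ PV = 6,613.2963.
Macaulay duration = Σ(t·PV) / P = 57,587.1808 / 6,613.2963 = 8.70779 half-year periods.
In years: 8.70779 / 2 = 4.35389 years.

4.3539 years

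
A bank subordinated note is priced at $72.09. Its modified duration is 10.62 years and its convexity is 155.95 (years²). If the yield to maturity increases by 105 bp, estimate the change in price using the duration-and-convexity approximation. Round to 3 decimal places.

Duration effect: -D_mod·Δy = -10.62 × (+0.0105) = -0.111510
Convexity effect: ½·C·(Δy)² = 0.5 × 155.95 × (0.0105)² = +0.00859674375
ΔP/P ≈ -0.111510 + 0.00859674375 = -0.10291325625
ΔP ≈ 72.09 × (-0.10291325625) = -7.4190166430625.

-$7.419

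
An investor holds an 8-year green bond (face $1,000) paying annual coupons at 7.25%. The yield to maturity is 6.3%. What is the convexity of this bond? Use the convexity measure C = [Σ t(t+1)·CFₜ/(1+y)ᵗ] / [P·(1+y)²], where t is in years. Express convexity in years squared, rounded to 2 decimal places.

With y = 0.063:
  t   CF        PV=CF/(1+0.063)^t    t·PV        t(t+1)·PV
  1        72.50        68.2032        68.2032         136.4064
  2        72.50        64.1611       128.3221         384.9663
  3        72.50        60.3585       181.0754         724.3016
  4        72.50        56.7812       227.1250       1,135.6250
  5        72.50        53.4160       267.0802       1,602.4812
  6        72.50        50.2503       301.5016       2,110.5114
  7        72.50        47.2721       330.9049       2,647.2392
  8     1,072.50       657.8565     5,262.8522      47,365.6696
  Σ                  1,058.2989     6,767.0646      56,107.2007
P = 1,058.2989.
Convexity = Σ t(t+1)·PV / [P·(1+y)²] = 56,107.2007 / (1,058.2989 × 1.129969) = 46.91846.

46.92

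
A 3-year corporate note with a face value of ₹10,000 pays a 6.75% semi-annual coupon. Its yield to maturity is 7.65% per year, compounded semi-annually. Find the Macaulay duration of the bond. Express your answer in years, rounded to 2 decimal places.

2.76 years

Periodic yield y = 0.03825. Discount each cash flow and weight by its period:
  t   CF        PV=CF/(1+0.03825)^t    t·PV
  1       337.50       325.0662       325.0662
  2       337.50       313.0905       626.1810
  3       337.50       301.5560       904.6680
  4       337.50       290.4464     1,161.7857
  5       337.50       279.7461     1,398.7306
  6    10,337.50     8,252.8487    49,517.0923
  Σ                  9,762.7540    53,933.5237
Price P = Σ PV = 9,762.7540.
Macaulay duration = Σ(t·PV) / P = 53,933.5237 / 9,762.7540 = 5.52442 half-year periods.
In years: 5.52442 / 2 = 2.76221 years.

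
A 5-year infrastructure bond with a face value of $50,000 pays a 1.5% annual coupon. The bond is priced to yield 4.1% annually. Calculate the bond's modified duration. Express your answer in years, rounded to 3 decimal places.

4.653 years

Periodic yield y = 0.041. First find Macaulay duration:
  t   CF        PV=CF/(1+0.041)^t    t·PV
  1       750.00       720.4611       720.4611
  2       750.00       692.0856     1,384.1712
  3       750.00       664.8277     1,994.4830
  4       750.00       638.6433     2,554.5731
  5    50,750.00    41,512.8355   207,564.1777
  Σ                 44,228.8532   214,217.8661
P = 44,228.8532; Macaulay duration = 214,217.8661 / 44,228.8532 = 4.84340 years.
Modified duration = D_Mac / (1 + y) = 4.84340 / 1.041 = 4.65264 years.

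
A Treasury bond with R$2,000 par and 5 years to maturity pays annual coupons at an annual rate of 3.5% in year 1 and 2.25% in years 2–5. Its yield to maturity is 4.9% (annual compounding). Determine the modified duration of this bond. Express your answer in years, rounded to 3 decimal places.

4.498 years

Periodic yield y = 0.049. First find Macaulay duration:
  t   CF        PV=CF/(1+0.049)^t    t·PV
  1        70.00        66.7302        66.7302
  2        45.00        40.8942        81.7884
  3        45.00        38.9840       116.9519
  4        45.00        37.1630       148.6519
  5     2,045.00     1,609.9629     8,049.8146
  Σ                  1,793.7343     8,463.9370
P = 1,793.7343; Macaulay duration = 8,463.9370 / 1,793.7343 = 4.71861 years.
Modified duration = D_Mac / (1 + y) = 4.71861 / 1.049 = 4.49820 years.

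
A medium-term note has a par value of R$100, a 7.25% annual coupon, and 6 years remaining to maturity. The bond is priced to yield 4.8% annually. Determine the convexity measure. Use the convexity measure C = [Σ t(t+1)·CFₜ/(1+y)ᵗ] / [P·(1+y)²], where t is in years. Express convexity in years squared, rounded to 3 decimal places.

With y = 0.048:
  t   CF        PV=CF/(1+0.048)^t    t·PV        t(t+1)·PV
  1         7.25         6.9179         6.9179          13.8359
  2         7.25         6.6011        13.2022          39.6065
  3         7.25         6.2987        18.8962          75.5850
  4         7.25         6.0103        24.0410         120.2051
  5         7.25         5.7350        28.6749         172.0493
  6       107.25        80.9524       485.7143       3,399.9998
  Σ                    112.5154       577.4465       3,821.2816
P = 112.5154.
Convexity = Σ t(t+1)·PV / [P·(1+y)²] = 3,821.2816 / (112.5154 × 1.098304) = 30.92250.

30.922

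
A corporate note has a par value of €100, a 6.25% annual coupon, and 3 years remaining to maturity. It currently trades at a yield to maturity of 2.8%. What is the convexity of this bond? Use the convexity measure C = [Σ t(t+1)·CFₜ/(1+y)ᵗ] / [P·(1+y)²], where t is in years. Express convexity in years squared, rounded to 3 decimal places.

10.525

With y = 0.028:
  t   CF        PV=CF/(1+0.028)^t    t·PV        t(t+1)·PV
  1         6.25         6.0798         6.0798          12.1595
  2         6.25         5.9142        11.8283          35.4850
  3       106.25        97.8024       293.4073       1,173.6290
  Σ                    109.7964       311.3154       1,221.2736
P = 109.7964.
Convexity = Σ t(t+1)·PV / [P·(1+y)²] = 1,221.2736 / (109.7964 × 1.056784) = 10.52540.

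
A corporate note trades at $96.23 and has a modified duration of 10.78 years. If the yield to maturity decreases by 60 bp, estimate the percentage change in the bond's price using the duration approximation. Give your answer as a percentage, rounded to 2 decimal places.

+6.47%

Duration approximation: ΔP/P ≈ -D_mod · Δy = -10.78 × (-0.006) = +0.064680.
As a percentage: +6.4680%.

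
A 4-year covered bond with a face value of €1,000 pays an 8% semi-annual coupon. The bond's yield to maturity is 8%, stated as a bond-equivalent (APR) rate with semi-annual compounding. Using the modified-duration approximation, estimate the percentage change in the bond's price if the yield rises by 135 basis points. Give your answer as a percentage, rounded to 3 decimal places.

Periodic yield y = 0.04. Modified duration first:
  t   CF        PV=CF/(1+0.04)^t    t·PV
  1        40.00        38.4615        38.4615
  2        40.00        36.9822        73.9645
  3        40.00        35.5599       106.6796
  4        40.00        34.1922       136.7687
  5        40.00        32.8771       164.3854
  6        40.00        31.6126       189.6755
  7        40.00        30.3967       212.7770
  8     1,040.00       759.9178     6,079.3425
  Σ                  1,000.0000     7,002.0547
P = 1,000.0000; D_Mac = 7.00205 half-year periods = 3.50103 yrs; D_mod = 3.50103/(1+0.04) = 3.36637 yrs.
ΔP/P ≈ -D_mod · Δy = -3.36637 × (+0.0135) = -0.045446 = -4.5446%.

-4.545%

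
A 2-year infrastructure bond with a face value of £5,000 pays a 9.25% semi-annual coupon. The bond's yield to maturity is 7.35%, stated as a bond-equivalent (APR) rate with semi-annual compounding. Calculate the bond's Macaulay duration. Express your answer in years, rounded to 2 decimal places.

Periodic yield y = 0.03675. Discount each cash flow and weight by its period:
  t   CF        PV=CF/(1+0.03675)^t    t·PV
  1       231.25       223.0528       223.0528
  2       231.25       215.1462       430.2924
  3       231.25       207.5198       622.5595
  4     5,231.25     4,528.0300    18,112.1202
  Σ                  5,173.7489    19,388.0248
Price P = Σ PV = 5,173.7489.
Macaulay duration = Σ(t·PV) / P = 19,388.0248 / 5,173.7489 = 3.74738 half-year periods.
In years: 3.74738 / 2 = 1.87369 years.

1.87 years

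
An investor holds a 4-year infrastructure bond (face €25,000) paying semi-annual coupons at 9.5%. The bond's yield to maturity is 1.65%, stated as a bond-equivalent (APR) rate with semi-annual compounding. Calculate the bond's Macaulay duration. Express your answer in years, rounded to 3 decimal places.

3.502 years

Periodic yield y = 0.00825. Discount each cash flow and weight by its period:
  t   CF        PV=CF/(1+0.00825)^t    t·PV
  1     1,187.50     1,177.7833     1,177.7833
  2     1,187.50     1,168.1461     2,336.2922
  3     1,187.50     1,158.5877     3,475.7632
  4     1,187.50     1,149.1076     4,596.4304
  5     1,187.50     1,139.7050     5,698.5251
  6     1,187.50     1,130.3794     6,782.2764
  7     1,187.50     1,121.1301     7,847.9105
  8    26,187.50    24,521.5656   196,172.5249
  Σ                 32,566.4048   228,087.5060
Price P = Σ PV = 32,566.4048.
Macaulay duration = Σ(t·PV) / P = 228,087.5060 / 32,566.4048 = 7.00377 half-year periods.
In years: 7.00377 / 2 = 3.50188 years.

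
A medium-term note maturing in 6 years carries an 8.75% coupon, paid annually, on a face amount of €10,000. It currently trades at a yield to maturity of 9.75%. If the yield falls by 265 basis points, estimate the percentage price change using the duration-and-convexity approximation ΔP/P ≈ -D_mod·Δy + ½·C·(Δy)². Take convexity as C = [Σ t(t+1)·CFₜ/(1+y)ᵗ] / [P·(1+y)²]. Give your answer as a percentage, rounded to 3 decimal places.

+12.728%

With y = 0.0975:
  t   CF        PV=CF/(1+0.0975)^t    t·PV        t(t+1)·PV
  1       875.00       797.2665       797.2665       1,594.5330
  2       875.00       726.4387     1,452.8775       4,358.6324
  3       875.00       661.9032     1,985.7095       7,942.8381
  4       875.00       603.1008     2,412.4034      12,062.0169
  5       875.00       549.5224     2,747.6121      16,485.6723
  6    10,875.00     6,223.0328    37,338.1970     261,367.3789
  Σ                  9,561.2645    46,734.0659     303,811.0717
P = 9,561.2645; D_Mac = 4.88785 yrs; D_mod = 4.45363 yrs; C = 26.38027.
Duration effect: -4.45363 × (-0.0265) = +0.118021
Convexity effect: 0.5 × 26.38027 × (-0.0265)² = +0.0092628
ΔP/P ≈ +0.118021 + 0.0092628 = +0.127284 = +12.7284%.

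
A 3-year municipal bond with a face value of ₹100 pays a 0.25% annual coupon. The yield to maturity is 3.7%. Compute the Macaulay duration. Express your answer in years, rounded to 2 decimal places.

2.99 years

Periodic yield y = 0.037. Discount each cash flow and weight by its year:
  t   CF        PV=CF/(1+0.037)^t    t·PV
  1         0.25         0.2411         0.2411
  2         0.25         0.2325         0.4650
  3       100.25        89.8976       269.6928
  Σ                     90.3712       270.3988
Price P = Σ PV = 90.3712.
Macaulay duration = Σ(t·PV) / P = 270.3988 / 90.3712 = 2.99209 years.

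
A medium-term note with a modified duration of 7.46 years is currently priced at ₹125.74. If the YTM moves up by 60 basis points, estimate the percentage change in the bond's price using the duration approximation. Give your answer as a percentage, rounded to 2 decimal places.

-4.48%

Duration approximation: ΔP/P ≈ -D_mod · Δy = -7.46 × (+0.006) = -0.044760.
As a percentage: -4.4760%.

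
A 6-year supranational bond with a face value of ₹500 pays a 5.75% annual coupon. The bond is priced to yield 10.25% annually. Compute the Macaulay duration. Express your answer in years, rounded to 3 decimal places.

Periodic yield y = 0.1025. Discount each cash flow and weight by its year:
  t   CF        PV=CF/(1+0.1025)^t    t·PV
  1        28.75        26.0771        26.0771
  2        28.75        23.6527        47.3054
  3        28.75        21.4537        64.3611
  4        28.75        19.4591        77.8365
  5        28.75        17.6500        88.2500
  6       528.75       294.4278     1,766.5667
  Σ                    402.7204     2,070.3968
Price P = Σ PV = 402.7204.
Macaulay duration = Σ(t·PV) / P = 2,070.3968 / 402.7204 = 5.14103 years.

5.141 years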